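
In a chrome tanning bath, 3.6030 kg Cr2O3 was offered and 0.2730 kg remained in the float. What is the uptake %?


Formula: Uptake = (offered - residual) / offered * 100
Substituting: Uptake = (3.6030 - 0.2730) / 3.6030 * 100
Result: 92.4230 %


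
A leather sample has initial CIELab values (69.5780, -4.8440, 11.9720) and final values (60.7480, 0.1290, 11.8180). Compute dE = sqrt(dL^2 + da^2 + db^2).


dL = -8.8300, da = 4.9730, db = -0.1540
dE = sqrt((-8.8300)^2 + 4.9730^2 + (-0.1540)^2) = 10.1353


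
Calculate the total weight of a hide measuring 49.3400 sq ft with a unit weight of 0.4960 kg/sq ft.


Formula: Weight = area * weight_per_sqft
Substituting: Weight = 49.3400 * 0.4960
Result: 24.4726 kg


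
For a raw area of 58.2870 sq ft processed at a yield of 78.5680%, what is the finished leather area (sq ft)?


Formula: finished = raw * yield / 100
Substituting: finished = 58.2870 * 78.5680 / 100
Result: 45.7949 sq ft


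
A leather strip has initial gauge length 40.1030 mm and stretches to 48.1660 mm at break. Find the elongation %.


Formula: Elongation = (Lf - L0) / L0 * 100
Substituting: Elongation = (48.1660 - 40.1030) / 40.1030 * 100
Result: 20.1057 %


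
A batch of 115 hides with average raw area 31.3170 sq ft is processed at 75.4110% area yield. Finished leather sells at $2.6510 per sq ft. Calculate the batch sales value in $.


Raw_total = N * avg_area = 115 * 31.3170 = 3601.4550 sq ft
Finished = Raw_total * yield / 100 = 3601.4550 * 75.4110 / 100 = 2715.8932 sq ft
Value = Finished * price = 2715.8932 * 2.6510 = 7199.8330 $


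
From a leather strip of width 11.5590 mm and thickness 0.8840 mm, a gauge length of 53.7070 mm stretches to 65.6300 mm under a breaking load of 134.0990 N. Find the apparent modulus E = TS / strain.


TS = F / (w * t) = 134.0990 / (11.5590 * 0.8840) = 13.1236 N/mm^2
strain = (Lf - L0) / L0 = (65.6300 - 53.7070) / 53.7070 = 0.2220
E = TS / strain = 13.1236 / 0.2220 = 59.1151 N/mm^2


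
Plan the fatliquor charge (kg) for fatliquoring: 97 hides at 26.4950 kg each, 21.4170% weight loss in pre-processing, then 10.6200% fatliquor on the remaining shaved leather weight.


Total_raw = N * avg_wt = 97 * 26.4950 = 2570.0150 kg
Substrate = Total_raw * (1 - loss/100) = 2570.0150 * (1 - 21.4170/100) = 2019.5949 kg
Fat = Substrate * pct / 100 = 2019.5949 * 10.6200 / 100 = 214.4810 kg


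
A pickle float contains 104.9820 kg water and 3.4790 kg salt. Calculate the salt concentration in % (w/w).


Formula: Conc = salt / (water + salt) * 100
Substituting: Conc = 3.4790 / (104.9820 + 3.4790) * 100
Result: 3.2076 %


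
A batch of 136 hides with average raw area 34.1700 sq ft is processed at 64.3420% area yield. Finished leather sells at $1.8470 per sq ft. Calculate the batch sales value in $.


Raw_total = N * avg_area = 136 * 34.1700 = 4647.1200 sq ft
Finished = Raw_total * yield / 100 = 4647.1200 * 64.3420 / 100 = 2990.0500 sq ft
Value = Finished * price = 2990.0500 * 1.8470 = 5522.6223 $


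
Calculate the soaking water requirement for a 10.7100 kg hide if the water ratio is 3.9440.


Formula: Water = hide_weight * ratio
Substituting: Water = 10.7100 * 3.9440
Result: 42.2402 kg


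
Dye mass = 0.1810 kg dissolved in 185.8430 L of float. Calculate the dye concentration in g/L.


Formula: Conc = dye_mass(kg) / volume(L) * 1000
Substituting: Conc = 0.1810 / 185.8430 * 1000
Result: 0.9739 g/L


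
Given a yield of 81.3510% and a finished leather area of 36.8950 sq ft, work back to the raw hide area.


Formula: raw = finished * 100 / yield
Substituting: raw = 36.8950 * 100 / 81.3510
Result: 45.3529 sq ft


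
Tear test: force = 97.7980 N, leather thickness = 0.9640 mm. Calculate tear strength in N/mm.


Formula: Tear strength = force / thickness
Substituting: Tear strength = 97.7980 / 0.9640
Result: 101.4502 N/mm


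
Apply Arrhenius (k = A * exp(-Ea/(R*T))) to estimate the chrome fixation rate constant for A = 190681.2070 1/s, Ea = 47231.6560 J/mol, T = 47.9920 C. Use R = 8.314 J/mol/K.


T_K = T_C + 273.15 = 47.9920 + 273.15 = 321.1420 K
exponent = -Ea / (R * T_K) = -47231.6560 / (8.314 * 321.1420) = -17.6899
k = A * exp(exponent) = 190681.2070 * exp(-17.6899) = 0.00395977 1/s


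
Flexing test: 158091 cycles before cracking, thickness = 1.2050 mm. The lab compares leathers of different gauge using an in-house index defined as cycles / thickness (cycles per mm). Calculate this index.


Formula: Index = cycles / thickness
Substituting: Index = 158091 / 1.2050
Result: 131195.8506 cycles/mm


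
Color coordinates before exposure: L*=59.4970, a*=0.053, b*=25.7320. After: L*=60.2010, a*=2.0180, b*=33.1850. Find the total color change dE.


dL = 0.7040, da = 1.9650, db = 7.4530
dE = sqrt(0.7040^2 + 1.9650^2 + 7.4530^2) = 7.7398


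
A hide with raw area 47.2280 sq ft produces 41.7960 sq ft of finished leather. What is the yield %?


Formula: Yield = finished / raw * 100
Substituting: Yield = 41.7960 / 47.2280 * 100
Result: 88.4983 %


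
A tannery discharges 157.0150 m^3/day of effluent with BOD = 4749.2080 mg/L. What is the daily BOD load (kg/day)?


Formula: BOD_load = volume * conc / 1000
Substituting: BOD_load = 157.0150 * 4749.2080 / 1000
Result: 745.6969 kg/day


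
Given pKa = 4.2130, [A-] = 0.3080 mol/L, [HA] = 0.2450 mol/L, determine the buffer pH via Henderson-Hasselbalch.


ratio = [A-] / [HA] = 0.3080 / 0.2450 = 1.2571
log10(ratio) = 0.0993846
pH = pKa + log10(ratio) = 4.2130 + 0.0993846 = 4.3124


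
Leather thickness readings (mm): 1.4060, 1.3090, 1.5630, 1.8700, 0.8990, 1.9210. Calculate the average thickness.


Formula: Average = sum / n
Substituting: Average = 8.9680 / 6
Result: 1.4947 mm


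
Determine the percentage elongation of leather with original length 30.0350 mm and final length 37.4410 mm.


Formula: Elongation = (Lf - L0) / L0 * 100
Substituting: Elongation = (37.4410 - 30.0350) / 30.0350 * 100
Result: 24.6579 %


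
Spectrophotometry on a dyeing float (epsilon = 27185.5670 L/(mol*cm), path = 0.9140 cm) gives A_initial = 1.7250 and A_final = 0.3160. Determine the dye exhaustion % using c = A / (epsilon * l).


c_initial = A_i / (epsilon * l) = 1.7250 / (27185.5670 * 0.9140) = 6.9423e-05 mol/L
c_final = A_f / (epsilon * l) = 0.3160 / (27185.5670 * 0.9140) = 1.2718e-05 mol/L
Exhaustion = (c_initial - c_final) / c_initial * 100 = (6.9423e-05 - 1.2718e-05) / 6.9423e-05 * 100 = 81.6812 %


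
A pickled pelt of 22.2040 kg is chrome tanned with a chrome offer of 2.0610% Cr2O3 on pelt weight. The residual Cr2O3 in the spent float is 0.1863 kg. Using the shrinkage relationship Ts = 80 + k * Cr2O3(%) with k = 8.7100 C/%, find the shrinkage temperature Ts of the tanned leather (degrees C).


Offered = pelt * offer_pct / 100 = 22.2040 * 2.0610 / 100 = 0.4576 kg
Uptake = offered - residual = 0.4576 - 0.1863 = 0.2713 kg
Cr2O3% on pelt = uptake / pelt * 100 = 0.2713 / 22.2040 * 100 = 1.2220 %
Ts = 80 + k * Cr2O3% = 80 + 8.7100 * 1.2220 = 90.6433 C


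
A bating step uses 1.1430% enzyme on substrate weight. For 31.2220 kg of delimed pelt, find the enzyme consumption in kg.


Formula: Enzyme = substrate * pct / 100
Substituting: Enzyme = 31.2220 * 1.1430 / 100
Result: 0.3569 kg


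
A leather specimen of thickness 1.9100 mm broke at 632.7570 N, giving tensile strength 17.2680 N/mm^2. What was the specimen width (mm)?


Formula: w = F / (TS * t)
Substituting: w = 632.7570 / (17.2680 * 1.9100)
Result: 19.1850 mm


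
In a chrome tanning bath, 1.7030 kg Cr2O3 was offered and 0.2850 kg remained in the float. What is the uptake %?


Formula: Uptake = (offered - residual) / offered * 100
Substituting: Uptake = (1.7030 - 0.2850) / 1.7030 * 100
Result: 83.2648 %


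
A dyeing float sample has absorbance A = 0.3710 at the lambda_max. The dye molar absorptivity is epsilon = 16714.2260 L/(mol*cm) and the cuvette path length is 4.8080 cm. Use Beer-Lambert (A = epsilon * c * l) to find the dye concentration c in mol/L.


Formula: c = A / (epsilon * l)
Substituting: c = 0.3710 / (16714.2260 * 4.8080)
Result: 4.6166e-06 mol/L


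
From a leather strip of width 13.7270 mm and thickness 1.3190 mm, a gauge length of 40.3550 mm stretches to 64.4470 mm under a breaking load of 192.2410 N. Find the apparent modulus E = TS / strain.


TS = F / (w * t) = 192.2410 / (13.7270 * 1.3190) = 10.6176 N/mm^2
strain = (Lf - L0) / L0 = (64.4470 - 40.3550) / 40.3550 = 0.5970
E = TS / strain = 10.6176 / 0.5970 = 17.7848 N/mm^2


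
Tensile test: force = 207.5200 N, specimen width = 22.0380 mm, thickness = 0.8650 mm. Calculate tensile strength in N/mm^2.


Formula: TS = force / (width * thickness)
Substituting: TS = 207.5200 / (22.0380 * 0.8650)
Result: 10.8861 N/mm^2


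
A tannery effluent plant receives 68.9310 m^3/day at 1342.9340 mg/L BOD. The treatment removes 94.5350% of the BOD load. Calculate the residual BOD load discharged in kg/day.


Load_in = volume * conc / 1000 = 68.9310 * 1342.9340 / 1000 = 92.5698 kg/day
Removed = Load_in * eff / 100 = 92.5698 * 94.5350 / 100 = 87.5108 kg/day
Load_out = Load_in - Removed = 92.5698 - 87.5108 = 5.0589 kg/day


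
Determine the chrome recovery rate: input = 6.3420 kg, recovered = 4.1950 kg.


Formula: Recovery = recovered / input * 100
Substituting: Recovery = 4.1950 / 6.3420 * 100
Result: 66.1463 %


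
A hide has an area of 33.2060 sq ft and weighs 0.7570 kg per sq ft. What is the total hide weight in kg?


Formula: Weight = area * weight_per_sqft
Substituting: Weight = 33.2060 * 0.7570
Result: 25.1369 kg


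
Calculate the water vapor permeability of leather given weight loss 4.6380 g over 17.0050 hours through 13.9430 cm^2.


Formula: WVP = loss / (area * time)
Substituting: WVP = 4.6380 / (13.9430 * 17.0050)
Result: 0.0195613 g/(cm^2*hr)


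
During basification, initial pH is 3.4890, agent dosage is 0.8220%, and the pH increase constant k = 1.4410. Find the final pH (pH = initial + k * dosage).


Formula: pH_final = pH_initial + k * base_pct
Substituting: pH_final = 3.4890 + 1.4410 * 0.8220
Result: 4.6735


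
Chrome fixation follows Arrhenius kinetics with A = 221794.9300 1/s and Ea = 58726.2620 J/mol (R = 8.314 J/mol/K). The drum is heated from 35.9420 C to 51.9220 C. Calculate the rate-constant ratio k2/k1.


T1 = 35.9420 + 273.15 = 309.0920 K; T2 = 51.9220 + 273.15 = 325.0720 K
k1 = A * exp(-Ea/(R*T1)) = 221794.9300 * exp(-58726.2620/(8.314*309.0920)) = 2.6377e-05 1/s
k2 = A * exp(-Ea/(R*T2)) = 221794.9300 * exp(-58726.2620/(8.314*325.0720)) = 8.1115e-05 1/s
k2/k1 = 8.1115e-05 / 2.6377e-05 = 3.0753


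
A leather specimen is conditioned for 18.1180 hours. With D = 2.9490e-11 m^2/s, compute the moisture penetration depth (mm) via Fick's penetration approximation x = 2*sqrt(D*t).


t = 18.1180 hr * 3600 = 65224.8000 s
D * t = 2.9490e-11 * 65224.8000 = 1.9235e-06
x = 2 * sqrt(D*t) = 2 * sqrt(1.9235e-06) = 0.00277379 m = 2.7738 mm


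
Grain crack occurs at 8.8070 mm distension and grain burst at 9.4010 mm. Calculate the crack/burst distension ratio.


Formula: Ratio = crack / burst
Substituting: Ratio = 8.8070 / 9.4010
Result: 0.9368


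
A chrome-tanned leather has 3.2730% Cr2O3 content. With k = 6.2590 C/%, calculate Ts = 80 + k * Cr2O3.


Formula: Ts = 80 + k * Cr2O3
Substituting: Ts = 80 + 6.2590 * 3.2730
Result: 100.4857 C


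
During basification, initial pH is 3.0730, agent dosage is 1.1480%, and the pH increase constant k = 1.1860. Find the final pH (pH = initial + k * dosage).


Formula: pH_final = pH_initial + k * base_pct
Substituting: pH_final = 3.0730 + 1.1860 * 1.1480
Result: 4.4345


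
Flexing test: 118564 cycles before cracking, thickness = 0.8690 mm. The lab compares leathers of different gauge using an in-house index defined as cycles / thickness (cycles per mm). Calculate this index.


Formula: Index = cycles / thickness
Substituting: Index = 118564 / 0.8690
Result: 136437.2842 cycles/mm


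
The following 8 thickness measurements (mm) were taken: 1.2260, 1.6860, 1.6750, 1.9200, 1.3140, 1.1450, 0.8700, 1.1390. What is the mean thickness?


Formula: Average = sum / n
Substituting: Average = 10.9750 / 8
Result: 1.3719 mm


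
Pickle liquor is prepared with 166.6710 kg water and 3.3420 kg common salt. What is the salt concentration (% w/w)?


Formula: Conc = salt / (water + salt) * 100
Substituting: Conc = 3.3420 / (166.6710 + 3.3420) * 100
Result: 1.9657 %


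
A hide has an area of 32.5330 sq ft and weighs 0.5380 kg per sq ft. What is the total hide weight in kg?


Formula: Weight = area * weight_per_sqft
Substituting: Weight = 32.5330 * 0.5380
Result: 17.5028 kg


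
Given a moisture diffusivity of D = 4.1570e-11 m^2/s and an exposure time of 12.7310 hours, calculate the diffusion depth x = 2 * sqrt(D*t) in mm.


t = 12.7310 hr * 3600 = 45831.6000 s
D * t = 4.1570e-11 * 45831.6000 = 1.9052e-06
x = 2 * sqrt(D*t) = 2 * sqrt(1.9052e-06) = 0.00276059 m = 2.7606 mm


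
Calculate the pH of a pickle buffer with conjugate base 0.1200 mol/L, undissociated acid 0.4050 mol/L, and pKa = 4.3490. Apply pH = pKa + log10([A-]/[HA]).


ratio = [A-] / [HA] = 0.1200 / 0.4050 = 0.2963
log10(ratio) = -0.5283
pH = pKa + log10(ratio) = 4.3490 - 0.5283 = 3.8207


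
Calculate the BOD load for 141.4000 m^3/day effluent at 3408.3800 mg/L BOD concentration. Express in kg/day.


Formula: BOD_load = volume * conc / 1000
Substituting: BOD_load = 141.4000 * 3408.3800 / 1000
Result: 481.9449 kg/day


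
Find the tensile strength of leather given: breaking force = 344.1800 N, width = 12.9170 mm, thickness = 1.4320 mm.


Formula: TS = force / (width * thickness)
Substituting: TS = 344.1800 / (12.9170 * 1.4320)
Result: 18.6072 N/mm^2


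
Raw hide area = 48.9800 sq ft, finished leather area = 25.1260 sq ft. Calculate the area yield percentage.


Formula: Yield = finished / raw * 100
Substituting: Yield = 25.1260 / 48.9800 * 100
Result: 51.2985 %


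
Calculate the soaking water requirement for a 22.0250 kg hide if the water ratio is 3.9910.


Formula: Water = hide_weight * ratio
Substituting: Water = 22.0250 * 3.9910
Result: 87.9018 kg


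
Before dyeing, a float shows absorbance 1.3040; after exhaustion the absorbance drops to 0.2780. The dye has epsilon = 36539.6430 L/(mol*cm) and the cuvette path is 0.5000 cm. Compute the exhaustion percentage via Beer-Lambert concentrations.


c_initial = A_i / (epsilon * l) = 1.3040 / (36539.6430 * 0.5000) = 7.1375e-05 mol/L
c_final = A_f / (epsilon * l) = 0.2780 / (36539.6430 * 0.5000) = 1.5216e-05 mol/L
Exhaustion = (c_initial - c_final) / c_initial * 100 = (7.1375e-05 - 1.5216e-05) / 7.1375e-05 * 100 = 78.6810 %


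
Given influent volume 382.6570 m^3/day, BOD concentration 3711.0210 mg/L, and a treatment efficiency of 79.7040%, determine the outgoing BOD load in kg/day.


Load_in = volume * conc / 1000 = 382.6570 * 3711.0210 / 1000 = 1420.0482 kg/day
Removed = Load_in * eff / 100 = 1420.0482 * 79.7040 / 100 = 1131.8352 kg/day
Load_out = Load_in - Removed = 1420.0482 - 1131.8352 = 288.2130 kg/day


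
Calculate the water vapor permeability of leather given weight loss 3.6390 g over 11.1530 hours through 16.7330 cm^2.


Formula: WVP = loss / (area * time)
Substituting: WVP = 3.6390 / (16.7330 * 11.1530)
Result: 0.0194992 g/(cm^2*hr)


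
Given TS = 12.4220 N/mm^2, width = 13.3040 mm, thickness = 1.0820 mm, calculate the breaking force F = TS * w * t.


Formula: F = TS * w * t
Substituting: F = 12.4220 * 13.3040 * 1.0820
Result: 178.8138 N


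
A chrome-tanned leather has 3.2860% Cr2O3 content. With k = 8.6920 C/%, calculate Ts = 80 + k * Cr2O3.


Formula: Ts = 80 + k * Cr2O3
Substituting: Ts = 80 + 8.6920 * 3.2860
Result: 108.5619 C


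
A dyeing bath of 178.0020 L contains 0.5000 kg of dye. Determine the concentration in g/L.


Formula: Conc = dye_mass(kg) / volume(L) * 1000
Substituting: Conc = 0.5000 / 178.0020 * 1000
Result: 2.8090 g/L


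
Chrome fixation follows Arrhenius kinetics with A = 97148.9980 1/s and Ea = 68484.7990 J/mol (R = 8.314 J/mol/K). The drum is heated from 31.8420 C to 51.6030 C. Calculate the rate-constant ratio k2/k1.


T1 = 31.8420 + 273.15 = 304.9920 K; T2 = 51.6030 + 273.15 = 324.7530 K
k1 = A * exp(-Ea/(R*T1)) = 97148.9980 * exp(-68484.7990/(8.314*304.9920)) = 1.8110e-07 1/s
k2 = A * exp(-Ea/(R*T2)) = 97148.9980 * exp(-68484.7990/(8.314*324.7530)) = 9.3682e-07 1/s
k2/k1 = 9.3682e-07 / 1.8110e-07 = 5.1729


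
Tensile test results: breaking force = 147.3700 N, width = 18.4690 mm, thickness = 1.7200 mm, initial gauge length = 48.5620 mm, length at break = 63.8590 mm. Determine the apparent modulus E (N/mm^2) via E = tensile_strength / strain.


TS = F / (w * t) = 147.3700 / (18.4690 * 1.7200) = 4.6391 N/mm^2
strain = (Lf - L0) / L0 = (63.8590 - 48.5620) / 48.5620 = 0.3150
E = TS / strain = 4.6391 / 0.3150 = 14.7274 N/mm^2


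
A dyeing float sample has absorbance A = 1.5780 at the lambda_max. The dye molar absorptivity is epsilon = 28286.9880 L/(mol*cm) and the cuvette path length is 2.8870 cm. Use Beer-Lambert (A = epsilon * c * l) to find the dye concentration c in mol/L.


Formula: c = A / (epsilon * l)
Substituting: c = 1.5780 / (28286.9880 * 2.8870)
Result: 1.9323e-05 mol/L


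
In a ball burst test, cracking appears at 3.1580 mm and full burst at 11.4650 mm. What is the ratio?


Formula: Ratio = crack / burst
Substituting: Ratio = 3.1580 / 11.4650
Result: 0.2754


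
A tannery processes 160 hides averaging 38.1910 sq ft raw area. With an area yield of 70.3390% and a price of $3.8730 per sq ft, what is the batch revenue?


Raw_total = N * avg_area = 160 * 38.1910 = 6110.5600 sq ft
Finished = Raw_total * yield / 100 = 6110.5600 * 70.3390 / 100 = 4298.1068 sq ft
Value = Finished * price = 4298.1068 * 3.8730 = 16646.5676 $


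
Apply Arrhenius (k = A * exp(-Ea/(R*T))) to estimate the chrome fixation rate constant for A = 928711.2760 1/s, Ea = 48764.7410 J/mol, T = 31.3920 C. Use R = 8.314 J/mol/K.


T_K = T_C + 273.15 = 31.3920 + 273.15 = 304.5420 K
exponent = -Ea / (R * T_K) = -48764.7410 / (8.314 * 304.5420) = -19.2597
k = A * exp(exponent) = 928711.2760 * exp(-19.2597) = 0.00401342 1/s


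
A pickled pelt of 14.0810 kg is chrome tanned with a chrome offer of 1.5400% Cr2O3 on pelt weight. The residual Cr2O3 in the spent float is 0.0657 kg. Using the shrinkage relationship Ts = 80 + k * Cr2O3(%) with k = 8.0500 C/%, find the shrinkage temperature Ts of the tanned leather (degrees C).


Offered = pelt * offer_pct / 100 = 14.0810 * 1.5400 / 100 = 0.2168 kg
Uptake = offered - residual = 0.2168 - 0.0657 = 0.1511 kg
Cr2O3% on pelt = uptake / pelt * 100 = 0.1511 / 14.0810 * 100 = 1.0734 %
Ts = 80 + k * Cr2O3% = 80 + 8.0500 * 1.0734 = 88.6410 C


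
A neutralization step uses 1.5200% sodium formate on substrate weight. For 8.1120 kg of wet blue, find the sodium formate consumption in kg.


Formula: Neutralizer = substrate * pct / 100
Substituting: Neutralizer = 8.1120 * 1.5200 / 100
Result: 0.1233 kg


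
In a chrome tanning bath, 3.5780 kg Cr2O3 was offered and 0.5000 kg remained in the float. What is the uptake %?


Formula: Uptake = (offered - residual) / offered * 100
Substituting: Uptake = (3.5780 - 0.5000) / 3.5780 * 100
Result: 86.0257 %


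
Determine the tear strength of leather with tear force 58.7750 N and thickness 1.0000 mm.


Formula: Tear strength = force / thickness
Substituting: Tear strength = 58.7750 / 1.0000
Result: 58.7750 N/mm


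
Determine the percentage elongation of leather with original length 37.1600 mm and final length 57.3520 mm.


Formula: Elongation = (Lf - L0) / L0 * 100
Substituting: Elongation = (57.3520 - 37.1600) / 37.1600 * 100
Result: 54.3380 %


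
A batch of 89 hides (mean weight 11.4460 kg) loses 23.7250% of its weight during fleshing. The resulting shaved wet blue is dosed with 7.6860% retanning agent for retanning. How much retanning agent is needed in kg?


Total_raw = N * avg_wt = 89 * 11.4460 = 1018.6940 kg
Substrate = Total_raw * (1 - loss/100) = 1018.6940 * (1 - 23.7250/100) = 777.0088 kg
Retan = Substrate * pct / 100 = 777.0088 * 7.6860 / 100 = 59.7209 kg


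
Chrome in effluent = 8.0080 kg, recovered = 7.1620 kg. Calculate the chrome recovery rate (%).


Formula: Recovery = recovered / input * 100
Substituting: Recovery = 7.1620 / 8.0080 * 100
Result: 89.4356 %


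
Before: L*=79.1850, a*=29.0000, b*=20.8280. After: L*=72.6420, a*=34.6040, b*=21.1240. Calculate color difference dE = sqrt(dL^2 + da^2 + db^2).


dL = -6.5430, da = 5.6040, db = 0.2960
dE = sqrt((-6.5430)^2 + 5.6040^2 + 0.2960^2) = 8.6199


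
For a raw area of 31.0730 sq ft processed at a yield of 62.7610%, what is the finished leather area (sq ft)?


Formula: finished = raw * yield / 100
Substituting: finished = 31.0730 * 62.7610 / 100
Result: 19.5017 sq ft


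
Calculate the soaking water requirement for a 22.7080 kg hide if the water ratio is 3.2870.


Formula: Water = hide_weight * ratio
Substituting: Water = 22.7080 * 3.2870
Result: 74.6412 kg


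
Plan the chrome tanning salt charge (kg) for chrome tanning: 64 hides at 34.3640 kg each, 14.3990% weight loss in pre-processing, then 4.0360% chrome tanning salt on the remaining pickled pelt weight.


Total_raw = N * avg_wt = 64 * 34.3640 = 2199.2960 kg
Substrate = Total_raw * (1 - loss/100) = 2199.2960 * (1 - 14.3990/100) = 1882.6194 kg
Chrome = Substrate * pct / 100 = 1882.6194 * 4.0360 / 100 = 75.9825 kg


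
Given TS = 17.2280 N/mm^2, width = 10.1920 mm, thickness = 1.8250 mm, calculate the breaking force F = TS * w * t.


Formula: F = TS * w * t
Substituting: F = 17.2280 * 10.1920 * 1.8250
Result: 320.4477 N


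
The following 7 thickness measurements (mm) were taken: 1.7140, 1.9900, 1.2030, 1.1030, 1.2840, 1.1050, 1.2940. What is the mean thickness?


Formula: Average = sum / n
Substituting: Average = 9.6930 / 7
Result: 1.3847 mm


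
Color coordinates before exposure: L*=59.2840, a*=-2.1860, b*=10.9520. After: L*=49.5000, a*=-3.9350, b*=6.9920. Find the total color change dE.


dL = -9.7840, da = -1.7490, db = -3.9600
dE = sqrt((-9.7840)^2 + (-1.7490)^2 + (-3.9600)^2) = 10.6989


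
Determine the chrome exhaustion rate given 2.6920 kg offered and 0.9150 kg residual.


Formula: Uptake = (offered - residual) / offered * 100
Substituting: Uptake = (2.6920 - 0.9150) / 2.6920 * 100
Result: 66.0104 %


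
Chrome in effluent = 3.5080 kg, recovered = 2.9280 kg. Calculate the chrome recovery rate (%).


Formula: Recovery = recovered / input * 100
Substituting: Recovery = 2.9280 / 3.5080 * 100
Result: 83.4664 %


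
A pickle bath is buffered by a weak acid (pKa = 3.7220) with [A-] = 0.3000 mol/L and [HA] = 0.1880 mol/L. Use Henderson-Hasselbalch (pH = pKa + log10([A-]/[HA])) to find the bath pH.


ratio = [A-] / [HA] = 0.3000 / 0.1880 = 1.5957
log10(ratio) = 0.2030
pH = pKa + log10(ratio) = 3.7220 + 0.2030 = 3.9250


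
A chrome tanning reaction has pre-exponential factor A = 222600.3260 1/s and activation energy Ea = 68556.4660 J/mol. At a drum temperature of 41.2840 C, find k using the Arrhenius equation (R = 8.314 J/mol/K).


T_K = T_C + 273.15 = 41.2840 + 273.15 = 314.4340 K
exponent = -Ea / (R * T_K) = -68556.4660 / (8.314 * 314.4340) = -26.2246
k = A * exp(exponent) = 222600.3260 * exp(-26.2246) = 9.0850e-07 1/s


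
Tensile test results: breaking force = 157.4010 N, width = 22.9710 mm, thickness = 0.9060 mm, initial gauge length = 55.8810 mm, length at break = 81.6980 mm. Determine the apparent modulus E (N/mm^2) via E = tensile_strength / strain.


TS = F / (w * t) = 157.4010 / (22.9710 * 0.9060) = 7.5631 N/mm^2
strain = (Lf - L0) / L0 = (81.6980 - 55.8810) / 55.8810 = 0.4620
E = TS / strain = 7.5631 / 0.4620 = 16.3703 N/mm^2


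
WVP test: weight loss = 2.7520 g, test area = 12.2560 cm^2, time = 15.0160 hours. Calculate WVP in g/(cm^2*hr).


Formula: WVP = loss / (area * time)
Substituting: WVP = 2.7520 / (12.2560 * 15.0160)
Result: 0.0149536 g/(cm^2*hr)


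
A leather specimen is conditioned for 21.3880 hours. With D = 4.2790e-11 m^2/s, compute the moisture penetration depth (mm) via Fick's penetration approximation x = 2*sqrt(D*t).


t = 21.3880 hr * 3600 = 76996.8000 s
D * t = 4.2790e-11 * 76996.8000 = 3.2947e-06
x = 2 * sqrt(D*t) = 2 * sqrt(3.2947e-06) = 0.00363026 m = 3.6303 mm


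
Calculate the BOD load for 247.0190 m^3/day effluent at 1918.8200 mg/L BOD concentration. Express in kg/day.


Formula: BOD_load = volume * conc / 1000
Substituting: BOD_load = 247.0190 * 1918.8200 / 1000
Result: 473.9850 kg/day


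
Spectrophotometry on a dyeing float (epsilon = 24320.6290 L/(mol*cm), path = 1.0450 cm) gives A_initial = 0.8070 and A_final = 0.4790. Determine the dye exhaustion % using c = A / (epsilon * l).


c_initial = A_i / (epsilon * l) = 0.8070 / (24320.6290 * 1.0450) = 3.1753e-05 mol/L
c_final = A_f / (epsilon * l) = 0.4790 / (24320.6290 * 1.0450) = 1.8847e-05 mol/L
Exhaustion = (c_initial - c_final) / c_initial * 100 = (3.1753e-05 - 1.8847e-05) / 3.1753e-05 * 100 = 40.6444 %


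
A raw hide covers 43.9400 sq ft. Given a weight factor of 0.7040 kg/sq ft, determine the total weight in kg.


Formula: Weight = area * weight_per_sqft
Substituting: Weight = 43.9400 * 0.7040
Result: 30.9338 kg


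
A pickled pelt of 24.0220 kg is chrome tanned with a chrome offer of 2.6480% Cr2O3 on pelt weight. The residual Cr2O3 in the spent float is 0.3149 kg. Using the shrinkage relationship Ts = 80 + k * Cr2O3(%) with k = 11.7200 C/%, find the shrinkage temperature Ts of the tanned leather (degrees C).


Offered = pelt * offer_pct / 100 = 24.0220 * 2.6480 / 100 = 0.6361 kg
Uptake = offered - residual = 0.6361 - 0.3149 = 0.3212 kg
Cr2O3% on pelt = uptake / pelt * 100 = 0.3212 / 24.0220 * 100 = 1.3371 %
Ts = 80 + k * Cr2O3% = 80 + 11.7200 * 1.3371 = 95.6710 C


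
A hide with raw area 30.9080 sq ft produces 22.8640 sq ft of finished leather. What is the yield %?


Formula: Yield = finished / raw * 100
Substituting: Yield = 22.8640 / 30.9080 * 100
Result: 73.9744 %


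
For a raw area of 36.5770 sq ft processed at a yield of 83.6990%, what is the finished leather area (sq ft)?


Formula: finished = raw * yield / 100
Substituting: finished = 36.5770 * 83.6990 / 100
Result: 30.6146 sq ft


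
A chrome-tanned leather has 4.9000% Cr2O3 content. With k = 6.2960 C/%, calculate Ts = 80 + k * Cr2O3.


Formula: Ts = 80 + k * Cr2O3
Substituting: Ts = 80 + 6.2960 * 4.9000
Result: 110.8504 C


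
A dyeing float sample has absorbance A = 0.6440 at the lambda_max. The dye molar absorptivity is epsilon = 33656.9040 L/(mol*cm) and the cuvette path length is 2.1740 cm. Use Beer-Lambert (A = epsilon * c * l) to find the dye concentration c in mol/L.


Formula: c = A / (epsilon * l)
Substituting: c = 0.6440 / (33656.9040 * 2.1740)
Result: 8.8014e-06 mol/L


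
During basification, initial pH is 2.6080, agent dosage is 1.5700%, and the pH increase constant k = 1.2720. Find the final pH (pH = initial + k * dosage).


Formula: pH_final = pH_initial + k * base_pct
Substituting: pH_final = 2.6080 + 1.2720 * 1.5700
Result: 4.6050


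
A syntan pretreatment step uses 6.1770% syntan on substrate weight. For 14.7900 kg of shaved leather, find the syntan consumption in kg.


Formula: Syntan = substrate * pct / 100
Substituting: Syntan = 14.7900 * 6.1770 / 100
Result: 0.9136 kg


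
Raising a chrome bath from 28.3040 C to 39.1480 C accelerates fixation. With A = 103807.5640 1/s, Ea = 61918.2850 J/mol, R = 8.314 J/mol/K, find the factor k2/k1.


T1 = 28.3040 + 273.15 = 301.4540 K; T2 = 39.1480 + 273.15 = 312.2980 K
k1 = A * exp(-Ea/(R*T1)) = 103807.5640 * exp(-61918.2850/(8.314*301.4540)) = 1.9360e-06 1/s
k2 = A * exp(-Ea/(R*T2)) = 103807.5640 * exp(-61918.2850/(8.314*312.2980)) = 4.5653e-06 1/s
k2/k1 = 4.5653e-06 / 1.9360e-06 = 2.3581


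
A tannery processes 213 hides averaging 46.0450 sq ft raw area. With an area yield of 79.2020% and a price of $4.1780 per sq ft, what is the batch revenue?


Raw_total = N * avg_area = 213 * 46.0450 = 9807.5850 sq ft
Finished = Raw_total * yield / 100 = 9807.5850 * 79.2020 / 100 = 7767.8035 sq ft
Value = Finished * price = 7767.8035 * 4.1780 = 32453.8829 $


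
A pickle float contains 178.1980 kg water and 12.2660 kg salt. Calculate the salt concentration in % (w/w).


Formula: Conc = salt / (water + salt) * 100
Substituting: Conc = 12.2660 / (178.1980 + 12.2660) * 100
Result: 6.4401 %


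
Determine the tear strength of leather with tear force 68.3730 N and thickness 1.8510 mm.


Formula: Tear strength = force / thickness
Substituting: Tear strength = 68.3730 / 1.8510
Result: 36.9384 N/mm


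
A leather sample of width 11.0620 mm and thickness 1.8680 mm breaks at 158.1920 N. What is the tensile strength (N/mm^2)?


Formula: TS = force / (width * thickness)
Substituting: TS = 158.1920 / (11.0620 * 1.8680)
Result: 7.6555 N/mm^2


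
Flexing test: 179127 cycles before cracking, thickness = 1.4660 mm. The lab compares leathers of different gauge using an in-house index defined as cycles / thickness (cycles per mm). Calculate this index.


Formula: Index = cycles / thickness
Substituting: Index = 179127 / 1.4660
Result: 122187.5853 cycles/mm


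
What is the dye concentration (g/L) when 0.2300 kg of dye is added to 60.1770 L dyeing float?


Formula: Conc = dye_mass(kg) / volume(L) * 1000
Substituting: Conc = 0.2300 / 60.1770 * 1000
Result: 3.8221 g/L


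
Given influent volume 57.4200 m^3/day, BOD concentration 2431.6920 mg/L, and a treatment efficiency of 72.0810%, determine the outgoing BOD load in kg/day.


Load_in = volume * conc / 1000 = 57.4200 * 2431.6920 / 1000 = 139.6278 kg/day
Removed = Load_in * eff / 100 = 139.6278 * 72.0810 / 100 = 100.6451 kg/day
Load_out = Load_in - Removed = 139.6278 - 100.6451 = 38.9827 kg/day


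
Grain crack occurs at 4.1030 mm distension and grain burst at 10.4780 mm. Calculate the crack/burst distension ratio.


Formula: Ratio = crack / burst
Substituting: Ratio = 4.1030 / 10.4780
Result: 0.3916


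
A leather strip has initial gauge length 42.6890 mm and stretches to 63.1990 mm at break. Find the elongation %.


Formula: Elongation = (Lf - L0) / L0 * 100
Substituting: Elongation = (63.1990 - 42.6890) / 42.6890 * 100
Result: 48.0452 %


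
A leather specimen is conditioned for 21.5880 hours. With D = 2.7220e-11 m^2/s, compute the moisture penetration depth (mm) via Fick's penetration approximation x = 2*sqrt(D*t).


t = 21.5880 hr * 3600 = 77716.8000 s
D * t = 2.7220e-11 * 77716.8000 = 2.1155e-06
x = 2 * sqrt(D*t) = 2 * sqrt(2.1155e-06) = 0.00290892 m = 2.9089 mm


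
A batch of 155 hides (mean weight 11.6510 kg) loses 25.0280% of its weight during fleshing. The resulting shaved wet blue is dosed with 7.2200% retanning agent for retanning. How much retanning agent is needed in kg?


Total_raw = N * avg_wt = 155 * 11.6510 = 1805.9050 kg
Substrate = Total_raw * (1 - loss/100) = 1805.9050 * (1 - 25.0280/100) = 1353.9231 kg
Retan = Substrate * pct / 100 = 1353.9231 * 7.2200 / 100 = 97.7532 kg


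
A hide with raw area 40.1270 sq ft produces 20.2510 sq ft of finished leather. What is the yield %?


Formula: Yield = finished / raw * 100
Substituting: Yield = 20.2510 / 40.1270 * 100
Result: 50.4673 %


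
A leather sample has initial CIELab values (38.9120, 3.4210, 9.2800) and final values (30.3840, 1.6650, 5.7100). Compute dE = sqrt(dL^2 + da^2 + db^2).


dL = -8.5280, da = -1.7560, db = -3.5700
dE = sqrt((-8.5280)^2 + (-1.7560)^2 + (-3.5700)^2) = 9.4104


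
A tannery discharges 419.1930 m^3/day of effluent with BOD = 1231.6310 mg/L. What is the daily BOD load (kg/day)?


Formula: BOD_load = volume * conc / 1000
Substituting: BOD_load = 419.1930 * 1231.6310 / 1000
Result: 516.2911 kg/day


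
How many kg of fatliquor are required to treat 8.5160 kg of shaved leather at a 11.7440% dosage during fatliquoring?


Formula: Fat = substrate * pct / 100
Substituting: Fat = 8.5160 * 11.7440 / 100
Result: 1.0001 kg


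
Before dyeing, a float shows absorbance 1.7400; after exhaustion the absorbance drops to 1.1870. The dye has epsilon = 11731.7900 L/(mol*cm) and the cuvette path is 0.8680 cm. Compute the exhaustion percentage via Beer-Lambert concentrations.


c_initial = A_i / (epsilon * l) = 1.7400 / (11731.7900 * 0.8680) = 1.7087e-04 mol/L
c_final = A_f / (epsilon * l) = 1.1870 / (11731.7900 * 0.8680) = 1.1656e-04 mol/L
Exhaustion = (c_initial - c_final) / c_initial * 100 = (1.7087e-04 - 1.1656e-04) / 1.7087e-04 * 100 = 31.7816 %


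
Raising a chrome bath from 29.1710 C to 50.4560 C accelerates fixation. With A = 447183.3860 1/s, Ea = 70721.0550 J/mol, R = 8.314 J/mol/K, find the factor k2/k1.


T1 = 29.1710 + 273.15 = 302.3210 K; T2 = 50.4560 + 273.15 = 323.6060 K
k1 = A * exp(-Ea/(R*T1)) = 447183.3860 * exp(-70721.0550/(8.314*302.3210)) = 2.6974e-07 1/s
k2 = A * exp(-Ea/(R*T2)) = 447183.3860 * exp(-70721.0550/(8.314*323.6060)) = 1.7167e-06 1/s
k2/k1 = 1.7167e-06 / 2.6974e-07 = 6.3640


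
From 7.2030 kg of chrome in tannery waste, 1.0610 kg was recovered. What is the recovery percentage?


Formula: Recovery = recovered / input * 100
Substituting: Recovery = 1.0610 / 7.2030 * 100
Result: 14.7300 %


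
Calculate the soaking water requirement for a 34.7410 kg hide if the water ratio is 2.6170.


Formula: Water = hide_weight * ratio
Substituting: Water = 34.7410 * 2.6170
Result: 90.9172 kg


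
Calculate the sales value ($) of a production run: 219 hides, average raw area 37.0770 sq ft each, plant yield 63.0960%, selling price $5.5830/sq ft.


Raw_total = N * avg_area = 219 * 37.0770 = 8119.8630 sq ft
Finished = Raw_total * yield / 100 = 8119.8630 * 63.0960 / 100 = 5123.3088 sq ft
Value = Finished * price = 5123.3088 * 5.5830 = 28603.4328 $


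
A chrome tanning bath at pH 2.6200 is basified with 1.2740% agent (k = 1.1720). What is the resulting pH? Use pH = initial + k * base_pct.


Formula: pH_final = pH_initial + k * base_pct
Substituting: pH_final = 2.6200 + 1.1720 * 1.2740
Result: 4.1131


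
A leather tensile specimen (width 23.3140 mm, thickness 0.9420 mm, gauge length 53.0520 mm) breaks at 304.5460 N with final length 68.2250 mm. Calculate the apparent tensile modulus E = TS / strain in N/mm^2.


TS = F / (w * t) = 304.5460 / (23.3140 * 0.9420) = 13.8671 N/mm^2
strain = (Lf - L0) / L0 = (68.2250 - 53.0520) / 53.0520 = 0.2860
E = TS / strain = 13.8671 / 0.2860 = 48.4859 N/mm^2


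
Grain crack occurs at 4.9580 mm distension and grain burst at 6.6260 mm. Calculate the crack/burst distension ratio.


Formula: Ratio = crack / burst
Substituting: Ratio = 4.9580 / 6.6260
Result: 0.7483


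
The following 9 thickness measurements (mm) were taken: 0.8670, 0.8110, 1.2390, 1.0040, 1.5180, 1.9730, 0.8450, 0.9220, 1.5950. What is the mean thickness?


Formula: Average = sum / n
Substituting: Average = 10.7740 / 9
Result: 1.1971 mm


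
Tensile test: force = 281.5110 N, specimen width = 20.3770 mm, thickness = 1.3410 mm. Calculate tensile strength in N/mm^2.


Formula: TS = force / (width * thickness)
Substituting: TS = 281.5110 / (20.3770 * 1.3410)
Result: 10.3021 N/mm^2


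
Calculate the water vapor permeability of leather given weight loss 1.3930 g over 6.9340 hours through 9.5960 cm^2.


Formula: WVP = loss / (area * time)
Substituting: WVP = 1.3930 / (9.5960 * 6.9340)
Result: 0.0209352 g/(cm^2*hr)


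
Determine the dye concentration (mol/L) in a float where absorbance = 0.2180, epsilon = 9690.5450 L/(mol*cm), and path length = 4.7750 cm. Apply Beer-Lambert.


Formula: c = A / (epsilon * l)
Substituting: c = 0.2180 / (9690.5450 * 4.7750)
Result: 4.7112e-06 mol/L


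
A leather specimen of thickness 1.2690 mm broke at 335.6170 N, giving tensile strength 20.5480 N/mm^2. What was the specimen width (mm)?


Formula: w = F / (TS * t)
Substituting: w = 335.6170 / (20.5480 * 1.2690)
Result: 12.8710 mm


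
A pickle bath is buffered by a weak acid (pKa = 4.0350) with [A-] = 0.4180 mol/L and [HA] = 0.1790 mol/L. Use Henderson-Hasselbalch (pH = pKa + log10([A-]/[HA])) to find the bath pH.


ratio = [A-] / [HA] = 0.4180 / 0.1790 = 2.3352
log10(ratio) = 0.3683
pH = pKa + log10(ratio) = 4.0350 + 0.3683 = 4.4033


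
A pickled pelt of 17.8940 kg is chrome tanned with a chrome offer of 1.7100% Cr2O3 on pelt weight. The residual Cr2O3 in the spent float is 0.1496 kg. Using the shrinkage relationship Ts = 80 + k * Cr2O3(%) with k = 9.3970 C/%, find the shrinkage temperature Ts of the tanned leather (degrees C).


Offered = pelt * offer_pct / 100 = 17.8940 * 1.7100 / 100 = 0.3060 kg
Uptake = offered - residual = 0.3060 - 0.1496 = 0.1564 kg
Cr2O3% on pelt = uptake / pelt * 100 = 0.1564 / 17.8940 * 100 = 0.8740 %
Ts = 80 + k * Cr2O3% = 80 + 9.3970 * 0.8740 = 88.2127 C


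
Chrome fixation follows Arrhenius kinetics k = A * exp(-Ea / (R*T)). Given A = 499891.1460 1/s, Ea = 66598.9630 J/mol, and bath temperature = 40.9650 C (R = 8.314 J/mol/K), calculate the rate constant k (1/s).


T_K = T_C + 273.15 = 40.9650 + 273.15 = 314.1150 K
exponent = -Ea / (R * T_K) = -66598.9630 / (8.314 * 314.1150) = -25.5017
k = A * exp(exponent) = 499891.1460 * exp(-25.5017) = 4.2038e-06 1/s


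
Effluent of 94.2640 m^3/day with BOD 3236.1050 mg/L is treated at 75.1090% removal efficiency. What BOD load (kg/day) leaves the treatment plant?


Load_in = volume * conc / 1000 = 94.2640 * 3236.1050 / 1000 = 305.0482 kg/day
Removed = Load_in * eff / 100 = 305.0482 * 75.1090 / 100 = 229.1187 kg/day
Load_out = Load_in - Removed = 305.0482 - 229.1187 = 75.9295 kg/day


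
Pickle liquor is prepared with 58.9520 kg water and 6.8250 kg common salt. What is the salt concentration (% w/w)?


Formula: Conc = salt / (water + salt) * 100
Substituting: Conc = 6.8250 / (58.9520 + 6.8250) * 100
Result: 10.3760 %


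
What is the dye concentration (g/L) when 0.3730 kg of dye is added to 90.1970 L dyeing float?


Formula: Conc = dye_mass(kg) / volume(L) * 1000
Substituting: Conc = 0.3730 / 90.1970 * 1000
Result: 4.1354 g/L


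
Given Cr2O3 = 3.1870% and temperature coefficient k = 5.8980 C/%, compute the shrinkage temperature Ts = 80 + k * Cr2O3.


Formula: Ts = 80 + k * Cr2O3
Substituting: Ts = 80 + 5.8980 * 3.1870
Result: 98.7969 C


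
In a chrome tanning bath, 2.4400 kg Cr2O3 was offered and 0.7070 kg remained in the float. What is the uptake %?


Formula: Uptake = (offered - residual) / offered * 100
Substituting: Uptake = (2.4400 - 0.7070) / 2.4400 * 100
Result: 71.0246 %


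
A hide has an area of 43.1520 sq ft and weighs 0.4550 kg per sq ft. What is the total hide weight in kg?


Formula: Weight = area * weight_per_sqft
Substituting: Weight = 43.1520 * 0.4550
Result: 19.6342 kg


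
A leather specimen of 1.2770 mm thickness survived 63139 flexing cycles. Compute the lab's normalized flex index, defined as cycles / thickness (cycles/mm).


Formula: Index = cycles / thickness
Substituting: Index = 63139 / 1.2770
Result: 49443.2263 cycles/mm


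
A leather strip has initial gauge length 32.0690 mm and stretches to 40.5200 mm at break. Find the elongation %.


Formula: Elongation = (Lf - L0) / L0 * 100
Substituting: Elongation = (40.5200 - 32.0690) / 32.0690 * 100
Result: 26.3526 %


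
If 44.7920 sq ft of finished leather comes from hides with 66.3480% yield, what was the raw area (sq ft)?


Formula: raw = finished * 100 / yield
Substituting: raw = 44.7920 * 100 / 66.3480
Result: 67.5107 sq ft


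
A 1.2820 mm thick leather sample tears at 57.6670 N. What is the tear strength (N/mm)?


Formula: Tear strength = force / thickness
Substituting: Tear strength = 57.6670 / 1.2820
Result: 44.9821 N/mm


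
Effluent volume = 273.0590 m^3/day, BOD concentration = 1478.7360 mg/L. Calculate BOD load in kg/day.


Formula: BOD_load = volume * conc / 1000
Substituting: BOD_load = 273.0590 * 1478.7360 / 1000
Result: 403.7822 kg/day
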